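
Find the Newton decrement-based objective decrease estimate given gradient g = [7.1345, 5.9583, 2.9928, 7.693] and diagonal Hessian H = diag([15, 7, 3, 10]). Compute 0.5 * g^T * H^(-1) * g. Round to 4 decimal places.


Step 1: H is diagonal, so H^(-1) * g = [0.4756, 0.8512, 0.9976, 0.7693].
Step 2: g^T H^(-1) g = sum_i g_i^2 / H_ii
  = (7.1345)^2/15 + (5.9583)^2/7 + (2.9928)^2/3 + (7.693)^2/10
  = 3.3934 + 5.0716 + 2.9856 + 5.9182 = 17.3689
Step 3: Objective decrease = 0.5 * g^T H^(-1) g = 8.6844


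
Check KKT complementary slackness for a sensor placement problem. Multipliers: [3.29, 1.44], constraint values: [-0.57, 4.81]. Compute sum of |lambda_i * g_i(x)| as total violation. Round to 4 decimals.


KKT complementary slackness check:
lambda_1 * g_1 = 3.29 * -0.57 = -1.8753
lambda_2 * g_2 = 1.44 * 4.81 = 6.9264
Total violation = 1.8753 + 6.9264 = 8.8017


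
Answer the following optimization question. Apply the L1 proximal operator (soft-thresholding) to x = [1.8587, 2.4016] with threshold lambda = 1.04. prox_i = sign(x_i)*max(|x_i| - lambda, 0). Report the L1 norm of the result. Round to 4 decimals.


Soft-thresholding with lambda = 1.04:
prox(1.8587) = sign(1.8587)*max(|1.8587| - 1.04, 0) = 0.8187
prox(2.4016) = sign(2.4016)*max(|2.4016| - 1.04, 0) = 1.3616
prox(x) = [0.8187, 1.3616]
||prox(x)||_1 = 0.8187 + 1.3616 = 2.1803


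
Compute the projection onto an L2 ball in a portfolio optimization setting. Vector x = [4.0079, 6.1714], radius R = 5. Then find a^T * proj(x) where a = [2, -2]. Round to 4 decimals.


Step 1: Compute ||x|| (intermediates to 6 decimals).
||x|| = sqrt(4.0079^2 + 6.1714^2) = 7.35863
Step 2: Project.
Since ||x|| > R, scale = R/||x|| = 5/7.35863 = 0.679474, proj(x) = scale * x
proj(x) = [2.723264, 4.193306]
Step 3: Dot product.
a^T * proj(x) = 2*2.723264 - 2*4.193306 = -2.9401


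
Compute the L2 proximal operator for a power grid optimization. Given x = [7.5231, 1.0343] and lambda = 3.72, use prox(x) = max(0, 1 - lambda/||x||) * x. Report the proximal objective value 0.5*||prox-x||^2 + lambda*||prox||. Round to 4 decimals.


Step 1: Compute ||x||.
||x|| = 7.5939
Step 2: Compute scaling factor.
scale = max(0, 1 - 3.72/7.5939) = 0.5101
Step 3: prox(x) = [3.8378, 0.5276]
||prox(x)|| = 3.8739
Step 4: Proximal objective.
0.5*||prox-x||^2 = 6.9192
lambda*||prox|| = 14.4109
Total = 21.33


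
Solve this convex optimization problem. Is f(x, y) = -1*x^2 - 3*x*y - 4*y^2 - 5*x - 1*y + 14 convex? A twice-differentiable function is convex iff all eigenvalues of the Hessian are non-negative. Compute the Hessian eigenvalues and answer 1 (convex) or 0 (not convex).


The Hessian of f(x,y) = -1*x^2 - 3*x*y - 4*y^2 - 5*x - 1*y + 14 is:
H = [[-2, -3], [-3, -8]]
Trace = -2 - 8 = -10
Determinant = -2*-8 - (-3)^2 = 7
Discriminant = (-10)^2 - 4*7 = 72.0
Eigenvalues: lambda_1 = -9.2426, lambda_2 = -0.7574
The function is not convex.

0


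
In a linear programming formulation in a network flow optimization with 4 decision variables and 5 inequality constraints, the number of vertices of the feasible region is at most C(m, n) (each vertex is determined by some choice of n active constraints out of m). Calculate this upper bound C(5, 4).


Each vertex corresponds to some choice of n active constraints out of m, so the number of vertices is at most C(m, n) = m! / (n!(m-n)!).
m = 5, n = 4
Numerator: 5 * 4 * 3 * 2
Denominator: 4! = 24
C(5, 4) = 5


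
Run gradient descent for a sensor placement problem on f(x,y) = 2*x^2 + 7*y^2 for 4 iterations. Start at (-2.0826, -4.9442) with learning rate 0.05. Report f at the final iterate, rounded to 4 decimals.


Gradient descent on f(x,y) = 2*x^2 + 7*y^2.
Starting point: (-2.0826, -4.9442), alpha = 0.05
Step 1: grad_x = 2*2*-2.0826 = -8.3304, grad_y = 2*7*-4.9442 = -69.2188
  x_1 = -2.0826 - 0.05*-8.3304 = -1.6661
  y_1 = -4.9442 - 0.05*-69.2188 = -1.4833
Step 2: grad_x = 2*2*-1.6661 = -6.6643, grad_y = 2*7*-1.4833 = -20.7656
  x_2 = -1.6661 - 0.05*-6.6643 = -1.3329
  y_2 = -1.4833 - 0.05*-20.7656 = -0.445
Step 3: grad_x = 2*2*-1.3329 = -5.3315, grad_y = 2*7*-0.445 = -6.2297
  x_3 = -1.3329 - 0.05*-5.3315 = -1.0663
  y_3 = -0.445 - 0.05*-6.2297 = -0.1335
Step 4: grad_x = 2*2*-1.0663 = -4.2652, grad_y = 2*7*-0.1335 = -1.8689
  x_4 = -1.0663 - 0.05*-4.2652 = -0.853
  y_4 = -0.1335 - 0.05*-1.8689 = -0.04
f(-0.853, -0.04) = 2*(-0.853)^2 + 7*(-0.04)^2 = 1.4666


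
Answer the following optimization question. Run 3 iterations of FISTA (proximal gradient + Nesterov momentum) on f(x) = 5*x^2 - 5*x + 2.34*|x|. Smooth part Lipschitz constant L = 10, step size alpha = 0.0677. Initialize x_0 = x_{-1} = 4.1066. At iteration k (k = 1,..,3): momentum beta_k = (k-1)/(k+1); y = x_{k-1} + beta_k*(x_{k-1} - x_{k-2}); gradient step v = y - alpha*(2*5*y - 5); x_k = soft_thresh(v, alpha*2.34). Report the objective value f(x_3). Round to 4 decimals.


FISTA on f(x) = 5*x^2 - 5*x + 2.34*|x|
L = 10, alpha = 0.0677
Iteration 1: beta = 0.0, y = 4.1066 + 0.0*(4.1066 - 4.1066) = 4.1066
  grad(y) = 36.066, v = y - alpha*grad = 1.6649
  prox(v) = soft_thresh(1.6649, 0.1584) = 1.5065
Iteration 2: beta = 0.3333, y = 1.5065 + 0.3333*(1.5065 - 4.1066) = 0.6398
  grad(y) = 1.3982, v = y - alpha*grad = 0.5452
  prox(v) = soft_thresh(0.5452, 0.1584) = 0.3867
Iteration 3: beta = 0.5, y = 0.3867 + 0.5*(0.3867 - 1.5065) = -0.1731
  grad(y) = -6.7314, v = y - alpha*grad = 0.2826
  prox(v) = soft_thresh(0.2826, 0.1584) = 0.1242
f(x_3) = 5*0.1242^2 - 5*0.1242 + 2.34*|0.1242| = -0.2532


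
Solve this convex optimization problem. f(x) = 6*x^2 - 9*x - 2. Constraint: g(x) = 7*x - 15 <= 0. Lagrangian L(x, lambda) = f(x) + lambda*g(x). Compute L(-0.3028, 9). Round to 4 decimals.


Step 1: Evaluate f(x).
f(-0.3028) = 6*(-0.3028)^2 - 9*(-0.3028) - 2 = 1.2753
Step 2: Evaluate g(x).
g(-0.3028) = 7*-0.3028 - 15 = -17.1196
Step 3: Compute Lagrangian.
L = 1.2753 + 9*-17.1196 = -152.8011


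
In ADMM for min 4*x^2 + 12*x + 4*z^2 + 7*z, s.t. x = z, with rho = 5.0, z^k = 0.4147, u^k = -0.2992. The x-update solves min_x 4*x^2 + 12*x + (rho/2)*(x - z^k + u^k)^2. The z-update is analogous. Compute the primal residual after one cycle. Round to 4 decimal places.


ADMM iteration with rho = 5.0, z^k = 0.4147, u^k = -0.2992
Step 1: x-update.
Minimize 4*x^2 + 12*x + (5.0/2)*(x - 0.4147 - 0.2992)^2
FOC: (2*4 + 5.0)*x = -12 + 5.0*(0.4147 + 0.2992)
x^{k+1} = -0.6485
Step 2: z-update.
Minimize 4*z^2 + 7*z + (5.0/2)*(-0.6485 - z - 0.2992)^2
FOC: (2*4 + 5.0)*z = -7 + 5.0*(-0.6485 - 0.2992)
z^{k+1} = -0.903
Step 3: u-update.
u^{k+1} = -0.2992 - 0.6485 + 0.903 = -0.0447
Step 4: Primal residual = |-0.6485 + 0.903| = 0.2545


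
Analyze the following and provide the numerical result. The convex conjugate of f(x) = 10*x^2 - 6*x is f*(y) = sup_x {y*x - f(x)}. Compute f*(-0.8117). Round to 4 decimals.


f*(y) = sup_x {y*x - a*x^2 - b*x} = sup_x {(y-b)*x - a*x^2}
FOC: (y - b) - 2a*x = 0 => x* = (y - b)/(2a)
x* = (-0.8117 + 6)/(2*10) = 0.2594
f*(-0.8117) = (y-b)^2/(4a) = (-0.8117 + 6)^2/(4*10)
= 26.9185/40 = 0.673


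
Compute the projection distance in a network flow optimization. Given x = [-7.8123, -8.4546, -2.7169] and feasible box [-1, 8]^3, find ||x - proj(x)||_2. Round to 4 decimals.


Project each component onto [-1, 8].
clip(-7.8123) = -1.0, clip(-8.4546) = -1.0, clip(-2.7169) = -1.0
Projection = [-1.0, -1.0, -1.0]
Squared diffs: [46.4074, 55.5711, 2.9477]
Distance = sqrt(104.9262) = 10.2434


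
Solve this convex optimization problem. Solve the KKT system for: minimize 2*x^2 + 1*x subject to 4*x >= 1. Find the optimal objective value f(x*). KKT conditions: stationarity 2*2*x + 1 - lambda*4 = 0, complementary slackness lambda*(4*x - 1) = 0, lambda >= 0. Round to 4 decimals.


Step 1: Try lambda = 0 (constraint inactive).
x_unc = -1/(2*2) = -0.25
Check: 4*-0.25 = -1.0 < 1 -- violated!
Step 2: Constraint must be active: 4*x = 1
x* = 1/4 = 0.25
lambda = (2*2*0.25 + 1)/4 = 0.5
Step 3: Compute optimal value.
f(x*) = 2*0.25^2 + 1*0.25 = 0.375


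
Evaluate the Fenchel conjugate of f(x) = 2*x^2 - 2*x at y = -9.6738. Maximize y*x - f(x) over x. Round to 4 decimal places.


f*(y) = sup_x {y*x - a*x^2 - b*x} = sup_x {(y-b)*x - a*x^2}
FOC: (y - b) - 2a*x = 0 => x* = (y - b)/(2a)
x* = (-9.6738 + 2)/(2*2) = -1.9185
f*(-9.6738) = (y-b)^2/(4a) = (-9.6738 + 2)^2/(4*2)
= 58.8872/8 = 7.3609


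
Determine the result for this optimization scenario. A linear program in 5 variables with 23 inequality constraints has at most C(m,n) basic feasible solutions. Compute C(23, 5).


Each vertex corresponds to some choice of n active constraints out of m, so the number of vertices is at most C(m, n) = m! / (n!(m-n)!).
m = 23, n = 5
Numerator: 23 * 22 * 21 * 20 * 19
Denominator: 5! = 120
C(23, 5) = 33649


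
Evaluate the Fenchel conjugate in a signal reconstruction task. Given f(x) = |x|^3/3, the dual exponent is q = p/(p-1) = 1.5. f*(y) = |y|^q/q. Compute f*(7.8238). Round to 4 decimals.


The conjugate exponent q satisfies 1/p + 1/q = 1.
p = 3, so q = 3/(3 - 1) = 1.5
|y|^q = 7.8238^1.5 = 21.884
f*(7.8238) = 21.884 / 1.5 = 14.5893


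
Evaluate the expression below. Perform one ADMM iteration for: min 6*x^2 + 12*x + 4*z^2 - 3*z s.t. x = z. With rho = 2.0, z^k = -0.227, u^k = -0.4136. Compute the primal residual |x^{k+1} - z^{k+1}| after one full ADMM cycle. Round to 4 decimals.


ADMM iteration with rho = 2.0, z^k = -0.227, u^k = -0.4136
Step 1: x-update.
Minimize 6*x^2 + 12*x + (2.0/2)*(x + 0.227 - 0.4136)^2
FOC: (2*6 + 2.0)*x = -12 + 2.0*(-0.227 + 0.4136)
x^{k+1} = -0.8305
Step 2: z-update.
Minimize 4*z^2 - 3*z + (2.0/2)*(-0.8305 - z - 0.4136)^2
FOC: (2*4 + 2.0)*z = 3 + 2.0*(-0.8305 - 0.4136)
z^{k+1} = 0.0512
Step 3: u-update.
u^{k+1} = -0.4136 - 0.8305 - 0.0512 = -1.2953
Step 4: Primal residual = |-0.8305 - 0.0512| = 0.8817


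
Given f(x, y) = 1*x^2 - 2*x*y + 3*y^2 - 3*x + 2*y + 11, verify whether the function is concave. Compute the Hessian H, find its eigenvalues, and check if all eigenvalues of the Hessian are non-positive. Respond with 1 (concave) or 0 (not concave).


The Hessian of f(x,y) = 1*x^2 - 2*x*y + 3*y^2 - 3*x + 2*y + 11 is:
H = [[2, -2], [-2, 6]]
Trace = 2 + 6 = 8
Determinant = 2*6 - (-2)^2 = 8
Discriminant = (8)^2 - 4*8 = 32.0
Eigenvalues: lambda_1 = 1.1716, lambda_2 = 6.8284
The function is not concave.

0


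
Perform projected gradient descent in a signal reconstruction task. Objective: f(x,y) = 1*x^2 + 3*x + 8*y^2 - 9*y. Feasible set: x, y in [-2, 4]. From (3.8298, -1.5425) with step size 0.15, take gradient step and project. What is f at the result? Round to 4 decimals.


Step 1: Compute gradient at (3.8298, -1.5425).
grad_x = 2*1*3.8298 + 3 = 10.6596
grad_y = 2*8*-1.5425 - 9 = -33.68
Step 2: Gradient step.
x_raw = 3.8298 - 0.15*10.6596 = 2.2309
y_raw = -1.5425 - 0.15*-33.68 = 3.5095
Step 3: Project onto [-2, 4].
x_proj = clip(2.2309) = 2.2309
y_proj = clip(3.5095) = 3.5095
Step 4: Evaluate f.
f(2.2309, 3.5095) = 78.6165


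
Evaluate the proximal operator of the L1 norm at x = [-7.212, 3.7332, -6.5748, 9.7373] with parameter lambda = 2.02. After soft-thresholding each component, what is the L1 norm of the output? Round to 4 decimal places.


Soft-thresholding with lambda = 2.02:
prox(-7.212) = sign(-7.212)*max(|-7.212| - 2.02, 0) = -5.192
prox(3.7332) = sign(3.7332)*max(|3.7332| - 2.02, 0) = 1.7132
prox(-6.5748) = sign(-6.5748)*max(|-6.5748| - 2.02, 0) = -4.5548
prox(9.7373) = sign(9.7373)*max(|9.7373| - 2.02, 0) = 7.7173
prox(x) = [-5.192, 1.7132, -4.5548, 7.7173]
||prox(x)||_1 = 5.192 + 1.7132 + 4.5548 + 7.7173 = 19.1773


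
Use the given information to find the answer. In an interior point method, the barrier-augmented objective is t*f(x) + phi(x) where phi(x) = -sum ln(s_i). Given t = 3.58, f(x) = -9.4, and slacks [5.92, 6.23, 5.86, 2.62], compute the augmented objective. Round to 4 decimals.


Step 1: Compute log-barrier.
ln values: [1.7783, 1.8294, 1.7681, 0.9632]
phi = -(1.7783 + 1.8294 + 1.7681 + 0.9632) = -6.339
Step 2: Compute augmented objective.
t*f(x) = 3.58*-9.4 = -33.652
Total = -33.652 - 6.339 = -39.991


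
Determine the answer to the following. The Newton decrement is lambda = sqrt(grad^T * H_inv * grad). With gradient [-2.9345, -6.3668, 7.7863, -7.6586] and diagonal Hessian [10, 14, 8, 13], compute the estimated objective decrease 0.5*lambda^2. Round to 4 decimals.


Step 1: H is diagonal, so H^(-1) * g = [-0.2935, -0.4548, 0.9733, -0.5891].
Step 2: g^T H^(-1) g = sum_i g_i^2 / H_ii
  = (-2.9345)^2/10 + (-6.3668)^2/14 + (7.7863)^2/8 + (-7.6586)^2/13
  = 0.8611 + 2.8954 + 7.5783 + 4.5119 = 15.8467
Step 3: Objective decrease = 0.5 * g^T H^(-1) g = 7.9234


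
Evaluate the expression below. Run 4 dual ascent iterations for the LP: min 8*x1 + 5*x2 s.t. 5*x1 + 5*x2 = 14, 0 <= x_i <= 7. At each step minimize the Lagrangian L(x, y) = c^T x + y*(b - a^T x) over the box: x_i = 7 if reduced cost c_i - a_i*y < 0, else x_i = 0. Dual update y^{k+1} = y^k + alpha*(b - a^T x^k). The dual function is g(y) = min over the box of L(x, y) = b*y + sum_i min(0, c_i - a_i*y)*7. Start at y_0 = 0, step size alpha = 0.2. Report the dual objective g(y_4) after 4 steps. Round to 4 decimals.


Dual ascent for LP: min 8*x1 + 5*x2, 5*x1 + 5*x2 = 14, 0 <= x_i <= 7
Step 1: y^k = 0.0, reduced costs: (8.0, 5.0)
  x^k = (0.0, 0.0), subgradient = b - a^T x = 14.0
  y^{k+1} = 0.0 + 0.2*14.0 = 2.8
Step 2: y^k = 2.8, reduced costs: (-6.0, -9.0)
  x^k = (7.0, 7.0), subgradient = b - a^T x = -56.0
  y^{k+1} = 2.8 + 0.2*-56.0 = -8.4
Step 3: y^k = -8.4, reduced costs: (50.0, 47.0)
  x^k = (0.0, 0.0), subgradient = b - a^T x = 14.0
  y^{k+1} = -8.4 + 0.2*14.0 = -5.6
Step 4: y^k = -5.6, reduced costs: (36.0, 33.0)
  x^k = (0.0, 0.0), subgradient = b - a^T x = 14.0
  y^{k+1} = -5.6 + 0.2*14.0 = -2.8
Dual objective at y_4 = -2.8: reduced costs (22.0, 19.0), box minimizer x = (0.0, 0.0)
g(y_4) = b*y + (c1 - a1*y)*x1 + (c2 - a2*y)*x2 = 14*(-2.8) + 22.0*0.0 + 19.0*0.0 = -39.2 + 0.0 + 0.0 = -39.2


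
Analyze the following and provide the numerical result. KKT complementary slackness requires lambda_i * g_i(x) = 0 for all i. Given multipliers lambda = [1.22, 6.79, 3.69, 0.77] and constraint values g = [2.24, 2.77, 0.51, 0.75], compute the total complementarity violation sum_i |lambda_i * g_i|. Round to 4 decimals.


KKT complementary slackness check:
lambda_1 * g_1 = 1.22 * 2.24 = 2.7328
lambda_2 * g_2 = 6.79 * 2.77 = 18.8083
lambda_3 * g_3 = 3.69 * 0.51 = 1.8819
lambda_4 * g_4 = 0.77 * 0.75 = 0.5775
Total violation = 2.7328 + 18.8083 + 1.8819 + 0.5775 = 24.0005


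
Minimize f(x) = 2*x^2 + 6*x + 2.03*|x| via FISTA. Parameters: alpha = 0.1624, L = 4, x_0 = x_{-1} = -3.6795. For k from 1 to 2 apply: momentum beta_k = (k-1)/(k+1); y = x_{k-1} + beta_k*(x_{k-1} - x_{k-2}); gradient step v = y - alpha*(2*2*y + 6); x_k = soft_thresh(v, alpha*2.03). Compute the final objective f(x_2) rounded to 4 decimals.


FISTA on f(x) = 2*x^2 + 6*x + 2.03*|x|
L = 4, alpha = 0.1624
Iteration 1: beta = 0.0, y = -3.6795 + 0.0*(-3.6795 + 3.6795) = -3.6795
  grad(y) = -8.718, v = y - alpha*grad = -2.2637
  prox(v) = soft_thresh(-2.2637, 0.3297) = -1.934
Iteration 2: beta = 0.3333, y = -1.934 + 0.3333*(-1.934 + 3.6795) = -1.3522
  grad(y) = 0.5912, v = y - alpha*grad = -1.4482
  prox(v) = soft_thresh(-1.4482, 0.3297) = -1.1185
f(x_2) = 2*(-1.1185)^2 + 6*(-1.1185) + 2.03*|-1.1185| = -1.9383


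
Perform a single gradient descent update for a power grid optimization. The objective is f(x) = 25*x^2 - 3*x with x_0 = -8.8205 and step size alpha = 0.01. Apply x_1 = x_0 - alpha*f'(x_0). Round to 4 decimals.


We compute the gradient at x_0 and apply the update.
f'(x) = 50*x - 3
f'(-8.8205) = 50*-8.8205 - 3 = -444.025
x_1 = -8.8205 - 0.01*-444.025 = -4.3803


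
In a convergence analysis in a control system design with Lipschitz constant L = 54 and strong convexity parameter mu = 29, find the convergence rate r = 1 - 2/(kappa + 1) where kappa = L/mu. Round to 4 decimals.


Step 1: Compute the condition number.
kappa = L/mu = 54/29 = 1.8621
Step 2: Compute the convergence rate.
r = 1 - 2/(kappa + 1) = 1 - 2*mu/(L + mu) = (L - mu)/(L + mu) = 25/83 = 0.3012


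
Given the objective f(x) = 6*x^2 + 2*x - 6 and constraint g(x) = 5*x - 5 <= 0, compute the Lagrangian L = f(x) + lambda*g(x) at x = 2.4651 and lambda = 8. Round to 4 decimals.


Step 1: Evaluate f(x).
f(2.4651) = 6*2.4651^2 + 2*2.4651 - 6 = 35.3905
Step 2: Evaluate g(x).
g(2.4651) = 5*2.4651 - 5 = 7.3255
Step 3: Compute Lagrangian.
L = 35.3905 + 8*7.3255 = 93.9945


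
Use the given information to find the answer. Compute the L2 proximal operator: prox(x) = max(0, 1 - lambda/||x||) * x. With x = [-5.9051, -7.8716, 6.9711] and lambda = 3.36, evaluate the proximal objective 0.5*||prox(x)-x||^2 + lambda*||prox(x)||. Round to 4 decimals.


Step 1: Compute ||x||.
||x|| = 12.0594
Step 2: Compute scaling factor.
scale = max(0, 1 - 3.36/12.0594) = 0.7214
Step 3: prox(x) = [-4.2598, -5.6784, 5.0288]
||prox(x)|| = 8.6994
Step 4: Proximal objective.
0.5*||prox-x||^2 = 5.6448
lambda*||prox|| = 29.23
Total = 34.8747


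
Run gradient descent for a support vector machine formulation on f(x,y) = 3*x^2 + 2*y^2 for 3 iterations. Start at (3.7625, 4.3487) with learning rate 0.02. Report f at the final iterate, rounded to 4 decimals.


Gradient descent on f(x,y) = 3*x^2 + 2*y^2.
Starting point: (3.7625, 4.3487), alpha = 0.02
Step 1: grad_x = 2*3*3.7625 = 22.575, grad_y = 2*2*4.3487 = 17.3948
  x_1 = 3.7625 - 0.02*22.575 = 3.311
  y_1 = 4.3487 - 0.02*17.3948 = 4.0008
Step 2: grad_x = 2*3*3.311 = 19.866, grad_y = 2*2*4.0008 = 16.0032
  x_2 = 3.311 - 0.02*19.866 = 2.9137
  y_2 = 4.0008 - 0.02*16.0032 = 3.6807
Step 3: grad_x = 2*3*2.9137 = 17.4821, grad_y = 2*2*3.6807 = 14.723
  x_3 = 2.9137 - 0.02*17.4821 = 2.564
  y_3 = 3.6807 - 0.02*14.723 = 3.3863
f(2.564, 3.3863) = 3*2.564^2 + 2*3.3863^2 = 42.6567


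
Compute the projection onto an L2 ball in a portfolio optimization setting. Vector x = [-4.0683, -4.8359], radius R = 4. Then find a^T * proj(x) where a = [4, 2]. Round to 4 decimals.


Step 1: Compute ||x|| (intermediates to 6 decimals).
||x|| = sqrt((-4.0683)^2 + (-4.8359)^2) = 6.319572
Step 2: Project.
Since ||x|| > R, scale = R/||x|| = 4/6.319572 = 0.632954, proj(x) = scale * x
proj(x) = [-2.575047, -3.060902]
Step 3: Dot product.
a^T * proj(x) = 4*(-2.575047) + 2*(-3.060902) = -16.422


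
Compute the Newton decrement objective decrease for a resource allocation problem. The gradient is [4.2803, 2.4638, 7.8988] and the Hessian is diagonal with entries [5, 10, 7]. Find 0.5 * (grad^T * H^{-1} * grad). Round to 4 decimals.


Step 1: H is diagonal, so H^(-1) * g = [0.8561, 0.2464, 1.1284].
Step 2: g^T H^(-1) g = sum_i g_i^2 / H_ii
  = (4.2803)^2/5 + (2.4638)^2/10 + (7.8988)^2/7
  = 3.6642 + 0.607 + 8.913 = 13.1842
Step 3: Objective decrease = 0.5 * g^T H^(-1) g = 6.5921


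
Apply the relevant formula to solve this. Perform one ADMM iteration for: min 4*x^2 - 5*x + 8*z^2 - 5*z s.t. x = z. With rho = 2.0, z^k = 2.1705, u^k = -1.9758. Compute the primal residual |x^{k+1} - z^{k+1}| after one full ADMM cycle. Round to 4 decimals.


ADMM iteration with rho = 2.0, z^k = 2.1705, u^k = -1.9758
Step 1: x-update.
Minimize 4*x^2 - 5*x + (2.0/2)*(x - 2.1705 - 1.9758)^2
FOC: (2*4 + 2.0)*x = 5 + 2.0*(2.1705 + 1.9758)
x^{k+1} = 1.3293
Step 2: z-update.
Minimize 8*z^2 - 5*z + (2.0/2)*(1.3293 - z - 1.9758)^2
FOC: (2*8 + 2.0)*z = 5 + 2.0*(1.3293 - 1.9758)
z^{k+1} = 0.2059
Step 3: u-update.
u^{k+1} = -1.9758 + 1.3293 - 0.2059 = -0.8525
Step 4: Primal residual = |1.3293 - 0.2059| = 1.1233


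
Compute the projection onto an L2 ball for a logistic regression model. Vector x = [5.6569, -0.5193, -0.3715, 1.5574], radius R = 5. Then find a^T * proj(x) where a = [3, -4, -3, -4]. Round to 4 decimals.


Step 1: Compute ||x|| (intermediates to 6 decimals).
||x|| = sqrt(5.6569^2 + (-0.5193)^2 + (-0.3715)^2 + 1.5574^2) = 5.902008
Step 2: Project.
Since ||x|| > R, scale = R/||x|| = 5/5.902008 = 0.847169, proj(x) = scale * x
proj(x) = [4.79235, -0.439935, -0.314723, 1.319381]
Step 3: Dot product.
a^T * proj(x) = 3*4.79235 - 4*(-0.439935) - 3*(-0.314723) - 4*1.319381 = 11.8034


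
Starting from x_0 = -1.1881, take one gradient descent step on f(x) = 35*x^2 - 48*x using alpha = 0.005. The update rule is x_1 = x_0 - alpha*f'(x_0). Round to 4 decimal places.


We compute the gradient at x_0 and apply the update.
f'(x) = 70*x - 48
f'(-1.1881) = 70*-1.1881 - 48 = -131.167
x_1 = -1.1881 - 0.005*-131.167 = -0.5323


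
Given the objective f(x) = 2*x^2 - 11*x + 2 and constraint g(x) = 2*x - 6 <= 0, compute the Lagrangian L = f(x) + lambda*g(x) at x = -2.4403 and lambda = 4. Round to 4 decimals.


Step 1: Evaluate f(x).
f(-2.4403) = 2*(-2.4403)^2 - 11*(-2.4403) + 2 = 40.7534
Step 2: Evaluate g(x).
g(-2.4403) = 2*-2.4403 - 6 = -10.8806
Step 3: Compute Lagrangian.
L = 40.7534 + 4*-10.8806 = -2.769


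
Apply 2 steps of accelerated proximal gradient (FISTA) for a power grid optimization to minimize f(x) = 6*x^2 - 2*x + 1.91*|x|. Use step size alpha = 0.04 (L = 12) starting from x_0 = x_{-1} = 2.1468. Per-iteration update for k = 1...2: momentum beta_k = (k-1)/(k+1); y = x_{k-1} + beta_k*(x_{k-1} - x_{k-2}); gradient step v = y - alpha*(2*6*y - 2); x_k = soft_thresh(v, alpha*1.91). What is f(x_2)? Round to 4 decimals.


FISTA on f(x) = 6*x^2 - 2*x + 1.91*|x|
L = 12, alpha = 0.04
Iteration 1: beta = 0.0, y = 2.1468 + 0.0*(2.1468 - 2.1468) = 2.1468
  grad(y) = 23.7616, v = y - alpha*grad = 1.1963
  prox(v) = soft_thresh(1.1963, 0.0764) = 1.1199
Iteration 2: beta = 0.3333, y = 1.1199 + 0.3333*(1.1199 - 2.1468) = 0.7776
  grad(y) = 7.3318, v = y - alpha*grad = 0.4844
  prox(v) = soft_thresh(0.4844, 0.0764) = 0.408
f(x_2) = 6*0.408^2 - 2*0.408 + 1.91*|0.408| = 0.962


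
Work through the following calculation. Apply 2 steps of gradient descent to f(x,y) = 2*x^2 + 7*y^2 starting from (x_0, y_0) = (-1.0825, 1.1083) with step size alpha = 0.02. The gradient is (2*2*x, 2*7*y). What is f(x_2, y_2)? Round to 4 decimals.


Gradient descent on f(x,y) = 2*x^2 + 7*y^2.
Starting point: (-1.0825, 1.1083), alpha = 0.02
Step 1: grad_x = 2*2*-1.0825 = -4.33, grad_y = 2*7*1.1083 = 15.5162
  x_1 = -1.0825 - 0.02*-4.33 = -0.9959
  y_1 = 1.1083 - 0.02*15.5162 = 0.798
Step 2: grad_x = 2*2*-0.9959 = -3.9836, grad_y = 2*7*0.798 = 11.1717
  x_2 = -0.9959 - 0.02*-3.9836 = -0.9162
  y_2 = 0.798 - 0.02*11.1717 = 0.5745
f(-0.9162, 0.5745) = 2*(-0.9162)^2 + 7*0.5745^2 = 3.9896


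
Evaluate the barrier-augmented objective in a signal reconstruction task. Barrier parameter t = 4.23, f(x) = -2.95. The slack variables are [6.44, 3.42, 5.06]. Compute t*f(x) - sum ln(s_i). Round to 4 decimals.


Step 1: Compute log-barrier.
ln values: [1.8625, 1.2296, 1.6214]
phi = -(1.8625 + 1.2296 + 1.6214) = -4.7135
Step 2: Compute augmented objective.
t*f(x) = 4.23*-2.95 = -12.4785
Total = -12.4785 - 4.7135 = -17.192


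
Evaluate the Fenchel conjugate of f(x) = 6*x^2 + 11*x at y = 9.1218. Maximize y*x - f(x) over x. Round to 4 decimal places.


f*(y) = sup_x {y*x - a*x^2 - b*x} = sup_x {(y-b)*x - a*x^2}
FOC: (y - b) - 2a*x = 0 => x* = (y - b)/(2a)
x* = (9.1218 - 11)/(2*6) = -0.1565
f*(9.1218) = (y-b)^2/(4a) = (9.1218 - 11)^2/(4*6)
= 3.5276/24 = 0.147


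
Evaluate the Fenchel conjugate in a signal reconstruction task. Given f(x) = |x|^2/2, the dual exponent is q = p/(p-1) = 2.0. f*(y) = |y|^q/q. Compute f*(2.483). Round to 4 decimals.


The conjugate exponent q satisfies 1/p + 1/q = 1.
p = 2, so q = 2/(2 - 1) = 2.0
|y|^q = 2.483^2.0 = 6.1653
f*(2.483) = 6.1653 / 2.0 = 3.0826


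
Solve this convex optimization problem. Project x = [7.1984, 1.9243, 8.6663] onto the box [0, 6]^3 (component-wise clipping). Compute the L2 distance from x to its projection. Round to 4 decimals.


Project each component onto [0, 6].
clip(7.1984) = 6.0, clip(1.9243) = 1.9243, clip(8.6663) = 6.0
Projection = [6.0, 1.9243, 6.0]
Squared diffs: [1.4362, 0.0, 7.1092]
Distance = sqrt(8.5454) = 2.9232


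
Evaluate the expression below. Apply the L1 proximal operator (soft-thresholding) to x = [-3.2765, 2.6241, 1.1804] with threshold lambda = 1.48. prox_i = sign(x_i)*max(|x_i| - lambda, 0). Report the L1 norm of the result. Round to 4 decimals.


Soft-thresholding with lambda = 1.48:
prox(-3.2765) = sign(-3.2765)*max(|-3.2765| - 1.48, 0) = -1.7965
prox(2.6241) = sign(2.6241)*max(|2.6241| - 1.48, 0) = 1.1441
prox(1.1804) = sign(1.1804)*max(|1.1804| - 1.48, 0) = 0.0
prox(x) = [-1.7965, 1.1441, 0.0]
||prox(x)||_1 = 1.7965 + 1.1441 + 0.0 = 2.9406


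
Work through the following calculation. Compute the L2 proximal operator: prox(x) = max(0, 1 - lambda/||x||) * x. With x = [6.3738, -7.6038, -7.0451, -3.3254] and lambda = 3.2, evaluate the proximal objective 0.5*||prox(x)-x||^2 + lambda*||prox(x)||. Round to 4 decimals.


Step 1: Compute ||x||.
||x|| = 12.6149
Step 2: Compute scaling factor.
scale = max(0, 1 - 3.2/12.6149) = 0.7463
Step 3: prox(x) = [4.757, -5.675, -5.258, -2.4818]
||prox(x)|| = 9.4149
Step 4: Proximal objective.
0.5*||prox-x||^2 = 5.12
lambda*||prox|| = 30.1277
Total = 35.2476


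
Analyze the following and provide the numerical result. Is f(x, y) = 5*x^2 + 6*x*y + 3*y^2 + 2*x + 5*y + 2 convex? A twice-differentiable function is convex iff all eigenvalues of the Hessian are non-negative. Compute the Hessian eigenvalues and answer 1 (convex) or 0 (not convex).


The Hessian of f(x,y) = 5*x^2 + 6*x*y + 3*y^2 + 2*x + 5*y + 2 is:
H = [[10, 6], [6, 6]]
Trace = 10 + 6 = 16
Determinant = 10*6 - (6)^2 = 24
Discriminant = (16)^2 - 4*24 = 160.0
Eigenvalues: lambda_1 = 1.6754, lambda_2 = 14.3246
The function is convex.

1


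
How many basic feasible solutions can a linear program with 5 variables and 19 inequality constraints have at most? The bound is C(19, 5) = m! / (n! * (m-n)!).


Each vertex corresponds to some choice of n active constraints out of m, so the number of vertices is at most C(m, n) = m! / (n!(m-n)!).
m = 19, n = 5
Numerator: 19 * 18 * 17 * 16 * 15
Denominator: 5! = 120
C(19, 5) = 11628


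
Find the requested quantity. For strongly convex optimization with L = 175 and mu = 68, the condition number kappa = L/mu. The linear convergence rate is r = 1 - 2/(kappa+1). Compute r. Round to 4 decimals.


Step 1: Compute the condition number.
kappa = L/mu = 175/68 = 2.5735
Step 2: Compute the convergence rate.
r = 1 - 2/(kappa + 1) = 1 - 2*mu/(L + mu) = (L - mu)/(L + mu) = 107/243 = 0.4403


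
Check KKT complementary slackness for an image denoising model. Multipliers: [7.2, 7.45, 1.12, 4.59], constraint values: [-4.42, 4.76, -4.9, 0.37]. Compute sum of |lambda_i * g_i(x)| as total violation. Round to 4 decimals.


KKT complementary slackness check:
lambda_1 * g_1 = 7.2 * -4.42 = -31.824
lambda_2 * g_2 = 7.45 * 4.76 = 35.462
lambda_3 * g_3 = 1.12 * -4.9 = -5.488
lambda_4 * g_4 = 4.59 * 0.37 = 1.6983
Total violation = 31.824 + 35.462 + 5.488 + 1.6983 = 74.4723


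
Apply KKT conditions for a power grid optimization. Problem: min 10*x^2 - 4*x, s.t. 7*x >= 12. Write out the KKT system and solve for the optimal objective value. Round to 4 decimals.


Step 1: Try lambda = 0 (constraint inactive).
x_unc = 4/(2*10) = 0.2
Check: 7*0.2 = 1.4 < 12 -- violated!
Step 2: Constraint must be active: 7*x = 12
x* = 12/7 = 1.7143 (rounded; the exact value 12/7 is used below)
lambda = (2*10*(12/7) - 4)/7 = 4.3265
Step 3: Compute optimal value.
f(x*) = 10*(12/7)^2 - 4*(12/7) = 22.5306


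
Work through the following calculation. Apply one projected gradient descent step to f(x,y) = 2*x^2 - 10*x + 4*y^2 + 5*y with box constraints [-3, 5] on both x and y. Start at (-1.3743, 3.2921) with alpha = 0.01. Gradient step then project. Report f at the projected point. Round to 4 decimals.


Step 1: Compute gradient at (-1.3743, 3.2921).
grad_x = 2*2*-1.3743 - 10 = -15.4972
grad_y = 2*4*3.2921 + 5 = 31.3368
Step 2: Gradient step.
x_raw = -1.3743 - 0.01*-15.4972 = -1.2193
y_raw = 3.2921 - 0.01*31.3368 = 2.9787
Step 3: Project onto [-3, 5].
x_proj = clip(-1.2193) = -1.2193
y_proj = clip(2.9787) = 2.9787
Step 4: Evaluate f.
f(-1.2193, 2.9787) = 65.5518


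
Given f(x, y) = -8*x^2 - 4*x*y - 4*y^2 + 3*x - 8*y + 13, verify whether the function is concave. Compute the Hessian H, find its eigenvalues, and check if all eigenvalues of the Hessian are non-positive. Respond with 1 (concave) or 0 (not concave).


The Hessian of f(x,y) = -8*x^2 - 4*x*y - 4*y^2 + 3*x - 8*y + 13 is:
H = [[-16, -4], [-4, -8]]
Trace = -16 - 8 = -24
Determinant = -16*-8 - (-4)^2 = 112
Discriminant = (-24)^2 - 4*112 = 128.0
Eigenvalues: lambda_1 = -17.6569, lambda_2 = -6.3431
The function is concave.

1


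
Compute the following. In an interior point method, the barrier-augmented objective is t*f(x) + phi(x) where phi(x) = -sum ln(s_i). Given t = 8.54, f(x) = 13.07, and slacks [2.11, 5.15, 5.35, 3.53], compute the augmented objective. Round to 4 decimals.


Step 1: Compute log-barrier.
ln values: [0.7467, 1.639, 1.6771, 1.2613]
phi = -(0.7467 + 1.639 + 1.6771 + 1.2613) = -5.3241
Step 2: Compute augmented objective.
t*f(x) = 8.54*13.07 = 111.6178
Total = 111.6178 - 5.3241 = 106.2937


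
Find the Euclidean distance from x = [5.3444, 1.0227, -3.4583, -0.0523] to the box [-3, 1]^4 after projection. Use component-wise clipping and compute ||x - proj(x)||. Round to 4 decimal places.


Project each component onto [-3, 1].
clip(5.3444) = 1.0, clip(1.0227) = 1.0, clip(-3.4583) = -3.0, clip(-0.0523) = -0.0523
Projection = [1.0, 1.0, -3.0, -0.0523]
Squared diffs: [18.8738, 0.0005, 0.21, 0.0]
Distance = sqrt(19.0843) = 4.3686


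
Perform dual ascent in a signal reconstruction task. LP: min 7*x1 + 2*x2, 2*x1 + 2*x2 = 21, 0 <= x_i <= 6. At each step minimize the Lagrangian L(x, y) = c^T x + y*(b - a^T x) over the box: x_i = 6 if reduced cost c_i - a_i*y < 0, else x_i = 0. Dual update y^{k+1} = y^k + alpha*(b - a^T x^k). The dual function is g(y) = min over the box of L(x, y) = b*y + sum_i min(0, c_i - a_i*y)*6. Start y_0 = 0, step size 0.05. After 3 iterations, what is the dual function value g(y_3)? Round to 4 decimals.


Dual ascent for LP: min 7*x1 + 2*x2, 2*x1 + 2*x2 = 21, 0 <= x_i <= 6
Step 1: y^k = 0.0, reduced costs: (7.0, 2.0)
  x^k = (0.0, 0.0), subgradient = b - a^T x = 21.0
  y^{k+1} = 0.0 + 0.05*21.0 = 1.05
Step 2: y^k = 1.05, reduced costs: (4.9, -0.1)
  x^k = (0.0, 6.0), subgradient = b - a^T x = 9.0
  y^{k+1} = 1.05 + 0.05*9.0 = 1.5
Step 3: y^k = 1.5, reduced costs: (4.0, -1.0)
  x^k = (0.0, 6.0), subgradient = b - a^T x = 9.0
  y^{k+1} = 1.5 + 0.05*9.0 = 1.95
Dual objective at y_3 = 1.95: reduced costs (3.1, -1.9), box minimizer x = (0.0, 6.0)
g(y_3) = b*y + (c1 - a1*y)*x1 + (c2 - a2*y)*x2 = 21*1.95 + 3.1*0.0 + (-1.9)*6.0 = 40.95 + 0.0 - 11.4 = 29.55


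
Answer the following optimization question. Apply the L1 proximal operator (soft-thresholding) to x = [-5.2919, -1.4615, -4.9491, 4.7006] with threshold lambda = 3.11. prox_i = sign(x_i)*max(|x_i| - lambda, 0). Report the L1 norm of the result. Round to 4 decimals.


Soft-thresholding with lambda = 3.11:
prox(-5.2919) = sign(-5.2919)*max(|-5.2919| - 3.11, 0) = -2.1819
prox(-1.4615) = sign(-1.4615)*max(|-1.4615| - 3.11, 0) = 0.0
prox(-4.9491) = sign(-4.9491)*max(|-4.9491| - 3.11, 0) = -1.8391
prox(4.7006) = sign(4.7006)*max(|4.7006| - 3.11, 0) = 1.5906
prox(x) = [-2.1819, 0.0, -1.8391, 1.5906]
||prox(x)||_1 = 2.1819 + 0.0 + 1.8391 + 1.5906 = 5.6116


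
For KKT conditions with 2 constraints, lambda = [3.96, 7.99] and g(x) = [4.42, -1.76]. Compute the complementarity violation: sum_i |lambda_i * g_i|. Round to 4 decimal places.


KKT complementary slackness check:
lambda_1 * g_1 = 3.96 * 4.42 = 17.5032
lambda_2 * g_2 = 7.99 * -1.76 = -14.0624
Total violation = 17.5032 + 14.0624 = 31.5656


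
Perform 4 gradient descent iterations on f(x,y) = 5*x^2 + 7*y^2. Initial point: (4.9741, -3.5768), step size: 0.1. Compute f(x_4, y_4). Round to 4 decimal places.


Gradient descent on f(x,y) = 5*x^2 + 7*y^2.
Starting point: (4.9741, -3.5768), alpha = 0.1
Step 1: grad_x = 2*5*4.9741 = 49.741, grad_y = 2*7*-3.5768 = -50.0752
  x_1 = 4.9741 - 0.1*49.741 = 0.0
  y_1 = -3.5768 - 0.1*-50.0752 = 1.4307
Step 2: grad_x = 2*5*0.0 = 0.0, grad_y = 2*7*1.4307 = 20.0301
  x_2 = 0.0 - 0.1*0.0 = 0.0
  y_2 = 1.4307 - 0.1*20.0301 = -0.5723
Step 3: grad_x = 2*5*0.0 = 0.0, grad_y = 2*7*-0.5723 = -8.012
  x_3 = 0.0 - 0.1*0.0 = 0.0
  y_3 = -0.5723 - 0.1*-8.012 = 0.2289
Step 4: grad_x = 2*5*0.0 = 0.0, grad_y = 2*7*0.2289 = 3.2048
  x_4 = 0.0 - 0.1*0.0 = 0.0
  y_4 = 0.2289 - 0.1*3.2048 = -0.0916
f(0.0, -0.0916) = 5*0.0^2 + 7*(-0.0916)^2 = 0.0587


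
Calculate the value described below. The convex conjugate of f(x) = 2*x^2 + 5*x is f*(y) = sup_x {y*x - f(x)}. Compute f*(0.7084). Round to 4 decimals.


f*(y) = sup_x {y*x - a*x^2 - b*x} = sup_x {(y-b)*x - a*x^2}
FOC: (y - b) - 2a*x = 0 => x* = (y - b)/(2a)
x* = (0.7084 - 5)/(2*2) = -1.0729
f*(0.7084) = (y-b)^2/(4a) = (0.7084 - 5)^2/(4*2)
= 18.4178/8 = 2.3022


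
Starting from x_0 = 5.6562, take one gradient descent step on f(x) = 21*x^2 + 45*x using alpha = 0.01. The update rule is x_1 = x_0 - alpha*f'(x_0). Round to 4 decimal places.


We compute the gradient at x_0 and apply the update.
f'(x) = 42*x + 45
f'(5.6562) = 42*5.6562 + 45 = 282.5604
x_1 = 5.6562 - 0.01*282.5604 = 2.8306


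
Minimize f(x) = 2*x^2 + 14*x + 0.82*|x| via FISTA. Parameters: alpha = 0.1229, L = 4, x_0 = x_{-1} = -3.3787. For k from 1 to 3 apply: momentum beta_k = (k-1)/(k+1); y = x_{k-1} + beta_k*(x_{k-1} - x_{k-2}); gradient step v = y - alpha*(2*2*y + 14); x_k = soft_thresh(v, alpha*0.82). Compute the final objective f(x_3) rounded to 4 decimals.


FISTA on f(x) = 2*x^2 + 14*x + 0.82*|x|
L = 4, alpha = 0.1229
Iteration 1: beta = 0.0, y = -3.3787 + 0.0*(-3.3787 + 3.3787) = -3.3787
  grad(y) = 0.4852, v = y - alpha*grad = -3.4383
  prox(v) = soft_thresh(-3.4383, 0.1008) = -3.3376
Iteration 2: beta = 0.3333, y = -3.3376 + 0.3333*(-3.3376 + 3.3787) = -3.3238
  grad(y) = 0.7047, v = y - alpha*grad = -3.4104
  prox(v) = soft_thresh(-3.4104, 0.1008) = -3.3097
Iteration 3: beta = 0.5, y = -3.3097 + 0.5*(-3.3097 + 3.3376) = -3.2957
  grad(y) = 0.8171, v = y - alpha*grad = -3.3961
  prox(v) = soft_thresh(-3.3961, 0.1008) = -3.2954
f(x_3) = 2*(-3.2954)^2 + 14*(-3.2954) + 0.82*|-3.2954| = -21.714


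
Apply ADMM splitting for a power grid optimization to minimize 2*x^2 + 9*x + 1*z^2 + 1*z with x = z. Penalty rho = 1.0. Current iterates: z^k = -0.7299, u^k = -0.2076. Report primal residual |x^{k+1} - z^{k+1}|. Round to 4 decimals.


ADMM iteration with rho = 1.0, z^k = -0.7299, u^k = -0.2076
Step 1: x-update.
Minimize 2*x^2 + 9*x + (1.0/2)*(x + 0.7299 - 0.2076)^2
FOC: (2*2 + 1.0)*x = -9 + 1.0*(-0.7299 + 0.2076)
x^{k+1} = -1.9045
Step 2: z-update.
Minimize 1*z^2 + 1*z + (1.0/2)*(-1.9045 - z - 0.2076)^2
FOC: (2*1 + 1.0)*z = -1 + 1.0*(-1.9045 - 0.2076)
z^{k+1} = -1.0374
Step 3: u-update.
u^{k+1} = -0.2076 - 1.9045 + 1.0374 = -1.0747
Step 4: Primal residual = |-1.9045 + 1.0374| = 0.8671


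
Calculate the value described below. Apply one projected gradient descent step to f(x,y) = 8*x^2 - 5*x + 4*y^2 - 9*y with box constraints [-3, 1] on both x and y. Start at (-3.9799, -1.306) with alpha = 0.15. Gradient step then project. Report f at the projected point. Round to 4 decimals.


Step 1: Compute gradient at (-3.9799, -1.306).
grad_x = 2*8*-3.9799 - 5 = -68.6784
grad_y = 2*4*-1.306 - 9 = -19.448
Step 2: Gradient step.
x_raw = -3.9799 - 0.15*-68.6784 = 6.3219
y_raw = -1.306 - 0.15*-19.448 = 1.6112
Step 3: Project onto [-3, 1].
x_proj = clip(6.3219) = 1.0
y_proj = clip(1.6112) = 1.0
Step 4: Evaluate f.
f(1.0, 1.0) = -2.0


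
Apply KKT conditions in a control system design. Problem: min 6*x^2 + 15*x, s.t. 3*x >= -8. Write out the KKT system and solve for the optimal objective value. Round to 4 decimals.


Step 1: Try lambda = 0 (constraint inactive).
Stationarity: 2*6*x + 15 = 0
x* = -15/(2*6) = -1.25
Check constraint: 3*-1.25 = -3.75 >= -8 -- satisfied.
Step 2: Compute optimal value.
f(x*) = 6*(-1.25)^2 + 15*(-1.25) = -9.375


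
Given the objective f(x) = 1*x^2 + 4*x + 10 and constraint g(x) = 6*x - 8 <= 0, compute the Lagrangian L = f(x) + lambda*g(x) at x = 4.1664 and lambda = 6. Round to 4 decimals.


Step 1: Evaluate f(x).
f(4.1664) = 1*4.1664^2 + 4*4.1664 + 10 = 44.0245
Step 2: Evaluate g(x).
g(4.1664) = 6*4.1664 - 8 = 16.9984
Step 3: Compute Lagrangian.
L = 44.0245 + 6*16.9984 = 146.0149


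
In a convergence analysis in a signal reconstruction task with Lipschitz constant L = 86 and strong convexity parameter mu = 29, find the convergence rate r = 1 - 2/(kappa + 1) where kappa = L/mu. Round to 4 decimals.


Step 1: Compute the condition number.
kappa = L/mu = 86/29 = 2.9655
Step 2: Compute the convergence rate.
r = 1 - 2/(kappa + 1) = 1 - 2*mu/(L + mu) = (L - mu)/(L + mu) = 57/115 = 0.4957


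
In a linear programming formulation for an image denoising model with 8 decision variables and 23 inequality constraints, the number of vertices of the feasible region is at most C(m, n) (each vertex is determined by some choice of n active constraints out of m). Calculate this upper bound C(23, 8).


Each vertex corresponds to some choice of n active constraints out of m, so the number of vertices is at most C(m, n) = m! / (n!(m-n)!).
m = 23, n = 8
Numerator: 23 * 22 * 21 * 20 * 19 * 18 * 17 * 16
Denominator: 8! = 40320
C(23, 8) = 490314


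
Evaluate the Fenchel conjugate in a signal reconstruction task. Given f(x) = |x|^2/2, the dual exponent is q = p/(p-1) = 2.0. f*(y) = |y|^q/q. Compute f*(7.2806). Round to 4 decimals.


The conjugate exponent q satisfies 1/p + 1/q = 1.
p = 2, so q = 2/(2 - 1) = 2.0
|y|^q = 7.2806^2.0 = 53.0071
f*(7.2806) = 53.0071 / 2.0 = 26.5036


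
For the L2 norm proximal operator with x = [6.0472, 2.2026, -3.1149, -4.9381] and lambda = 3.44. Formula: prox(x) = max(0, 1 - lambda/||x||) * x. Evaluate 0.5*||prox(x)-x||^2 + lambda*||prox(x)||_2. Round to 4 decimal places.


Step 1: Compute ||x||.
||x|| = 8.6895
Step 2: Compute scaling factor.
scale = max(0, 1 - 3.44/8.6895) = 0.6041
Step 3: prox(x) = [3.6532, 1.3306, -1.8818, -2.9832]
||prox(x)|| = 5.2495
Step 4: Proximal objective.
0.5*||prox-x||^2 = 5.9168
lambda*||prox|| = 18.0583
Total = 23.9751


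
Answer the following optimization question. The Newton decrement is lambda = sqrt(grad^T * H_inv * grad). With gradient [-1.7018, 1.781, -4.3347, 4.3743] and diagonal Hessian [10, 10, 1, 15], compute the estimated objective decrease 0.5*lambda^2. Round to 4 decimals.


Step 1: H is diagonal, so H^(-1) * g = [-0.1702, 0.1781, -4.3347, 0.2916].
Step 2: g^T H^(-1) g = sum_i g_i^2 / H_ii
  = (-1.7018)^2/10 + (1.781)^2/10 + (-4.3347)^2/1 + (4.3743)^2/15
  = 0.2896 + 0.3172 + 18.7896 + 1.2756 = 20.6721
Step 3: Objective decrease = 0.5 * g^T H^(-1) g = 10.336


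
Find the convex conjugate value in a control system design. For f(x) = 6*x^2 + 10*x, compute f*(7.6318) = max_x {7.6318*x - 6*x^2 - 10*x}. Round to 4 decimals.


f*(y) = sup_x {y*x - a*x^2 - b*x} = sup_x {(y-b)*x - a*x^2}
FOC: (y - b) - 2a*x = 0 => x* = (y - b)/(2a)
x* = (7.6318 - 10)/(2*6) = -0.1974
f*(7.6318) = (y-b)^2/(4a) = (7.6318 - 10)^2/(4*6)
= 5.6084/24 = 0.2337


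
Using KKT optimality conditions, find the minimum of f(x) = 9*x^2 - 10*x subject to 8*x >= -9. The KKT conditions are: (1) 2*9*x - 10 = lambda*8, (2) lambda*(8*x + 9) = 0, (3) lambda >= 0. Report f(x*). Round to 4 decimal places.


Step 1: Try lambda = 0 (constraint inactive).
Stationarity: 2*9*x - 10 = 0
x* = 10/(2*9) = 5/9 = 0.5556 (rounded; the exact value 5/9 is used below)
Check constraint: 8*0.5556 = 4.4448 >= -9 -- satisfied.
Step 2: Compute optimal value.
f(x*) = 9*(5/9)^2 - 10*(5/9) = -2.7778


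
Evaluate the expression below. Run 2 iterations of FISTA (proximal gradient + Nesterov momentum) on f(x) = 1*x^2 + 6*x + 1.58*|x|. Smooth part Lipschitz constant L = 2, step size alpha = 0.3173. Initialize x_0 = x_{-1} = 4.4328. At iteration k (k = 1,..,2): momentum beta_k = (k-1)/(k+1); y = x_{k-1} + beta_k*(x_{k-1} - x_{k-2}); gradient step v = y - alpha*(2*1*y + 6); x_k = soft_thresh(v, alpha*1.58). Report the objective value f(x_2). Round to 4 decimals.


FISTA on f(x) = 1*x^2 + 6*x + 1.58*|x|
L = 2, alpha = 0.3173
Iteration 1: beta = 0.0, y = 4.4328 + 0.0*(4.4328 - 4.4328) = 4.4328
  grad(y) = 14.8656, v = y - alpha*grad = -0.2841
  prox(v) = soft_thresh(-0.2841, 0.5013) = 0.0
Iteration 2: beta = 0.3333, y = 0.0 + 0.3333*(0.0 - 4.4328) = -1.4776
  grad(y) = 3.0448, v = y - alpha*grad = -2.4437
  prox(v) = soft_thresh(-2.4437, 0.5013) = -1.9424
f(x_2) = 1*(-1.9424)^2 + 6*(-1.9424) + 1.58*|-1.9424| = -4.8125
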